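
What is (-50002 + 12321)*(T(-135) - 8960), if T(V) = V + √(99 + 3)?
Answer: 342708695 - 37681*√102 ≈ 3.4233e+8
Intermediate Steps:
T(V) = V + √102
(-50002 + 12321)*(T(-135) - 8960) = (-50002 + 12321)*((-135 + √102) - 8960) = -37681*(-9095 + √102) = 342708695 - 37681*√102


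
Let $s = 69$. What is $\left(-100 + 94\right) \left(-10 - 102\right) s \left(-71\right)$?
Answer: $-3292128$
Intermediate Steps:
$\left(-100 + 94\right) \left(-10 - 102\right) s \left(-71\right) = \left(-100 + 94\right) \left(-10 - 102\right) 69 \left(-71\right) = \left(-6\right) \left(-112\right) 69 \left(-71\right) = 672 \cdot 69 \left(-71\right) = 46368 \left(-71\right) = -3292128$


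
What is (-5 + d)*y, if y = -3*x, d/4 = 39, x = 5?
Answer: -2265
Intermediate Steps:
d = 156 (d = 4*39 = 156)
y = -15 (y = -3*5 = -15)
(-5 + d)*y = (-5 + 156)*(-15) = 151*(-15) = -2265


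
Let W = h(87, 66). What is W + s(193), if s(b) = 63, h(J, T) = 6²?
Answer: 99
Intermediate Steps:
h(J, T) = 36
W = 36
W + s(193) = 36 + 63 = 99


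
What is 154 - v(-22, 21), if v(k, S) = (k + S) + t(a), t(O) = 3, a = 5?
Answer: 152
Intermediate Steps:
v(k, S) = 3 + S + k (v(k, S) = (k + S) + 3 = (S + k) + 3 = 3 + S + k)
154 - v(-22, 21) = 154 - (3 + 21 - 22) = 154 - 1*2 = 154 - 2 = 152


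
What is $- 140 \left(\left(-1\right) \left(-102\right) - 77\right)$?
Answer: $-3500$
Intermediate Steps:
$- 140 \left(\left(-1\right) \left(-102\right) - 77\right) = - 140 \left(102 - 77\right) = \left(-140\right) 25 = -3500$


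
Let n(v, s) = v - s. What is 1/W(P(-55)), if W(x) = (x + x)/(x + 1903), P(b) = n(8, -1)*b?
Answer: -64/45 ≈ -1.4222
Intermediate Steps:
P(b) = 9*b (P(b) = (8 - 1*(-1))*b = (8 + 1)*b = 9*b)
W(x) = 2*x/(1903 + x) (W(x) = (2*x)/(1903 + x) = 2*x/(1903 + x))
1/W(P(-55)) = 1/(2*(9*(-55))/(1903 + 9*(-55))) = 1/(2*(-495)/(1903 - 495)) = 1/(2*(-495)/1408) = 1/(2*(-495)*(1/1408)) = 1/(-45/64) = -64/45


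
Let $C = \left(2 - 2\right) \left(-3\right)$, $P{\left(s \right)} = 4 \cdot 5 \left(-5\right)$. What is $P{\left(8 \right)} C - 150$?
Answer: $-150$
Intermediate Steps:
$P{\left(s \right)} = -100$ ($P{\left(s \right)} = 20 \left(-5\right) = -100$)
$C = 0$ ($C = 0 \left(-3\right) = 0$)
$P{\left(8 \right)} C - 150 = \left(-100\right) 0 - 150 = 0 - 150 = -150$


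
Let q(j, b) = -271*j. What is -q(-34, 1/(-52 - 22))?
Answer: -9214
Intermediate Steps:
-q(-34, 1/(-52 - 22)) = -(-271)*(-34) = -1*9214 = -9214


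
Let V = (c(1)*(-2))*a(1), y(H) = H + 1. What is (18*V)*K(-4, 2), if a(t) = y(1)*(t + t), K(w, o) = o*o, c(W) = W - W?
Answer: 0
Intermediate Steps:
c(W) = 0
y(H) = 1 + H
K(w, o) = o**2
a(t) = 4*t (a(t) = (1 + 1)*(t + t) = 2*(2*t) = 4*t)
V = 0 (V = (0*(-2))*(4*1) = 0*4 = 0)
(18*V)*K(-4, 2) = (18*0)*2**2 = 0*4 = 0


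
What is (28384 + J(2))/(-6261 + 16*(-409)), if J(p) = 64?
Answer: -28448/12805 ≈ -2.2216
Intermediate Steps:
(28384 + J(2))/(-6261 + 16*(-409)) = (28384 + 64)/(-6261 + 16*(-409)) = 28448/(-6261 - 6544) = 28448/(-12805) = 28448*(-1/12805) = -28448/12805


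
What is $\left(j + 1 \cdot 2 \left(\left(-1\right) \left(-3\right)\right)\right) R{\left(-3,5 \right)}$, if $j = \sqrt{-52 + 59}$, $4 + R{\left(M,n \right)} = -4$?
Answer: $-48 - 8 \sqrt{7} \approx -69.166$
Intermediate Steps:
$R{\left(M,n \right)} = -8$ ($R{\left(M,n \right)} = -4 - 4 = -8$)
$j = \sqrt{7} \approx 2.6458$
$\left(j + 1 \cdot 2 \left(\left(-1\right) \left(-3\right)\right)\right) R{\left(-3,5 \right)} = \left(\sqrt{7} + 1 \cdot 2 \left(\left(-1\right) \left(-3\right)\right)\right) \left(-8\right) = \left(\sqrt{7} + 2 \cdot 3\right) \left(-8\right) = \left(\sqrt{7} + 6\right) \left(-8\right) = \left(6 + \sqrt{7}\right) \left(-8\right) = -48 - 8 \sqrt{7}$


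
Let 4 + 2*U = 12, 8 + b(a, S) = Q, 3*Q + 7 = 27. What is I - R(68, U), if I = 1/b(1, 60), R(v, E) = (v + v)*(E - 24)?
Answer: 10877/4 ≈ 2719.3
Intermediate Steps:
Q = 20/3 (Q = -7/3 + (⅓)*27 = -7/3 + 9 = 20/3 ≈ 6.6667)
b(a, S) = -4/3 (b(a, S) = -8 + 20/3 = -4/3)
U = 4 (U = -2 + (½)*12 = -2 + 6 = 4)
R(v, E) = 2*v*(-24 + E) (R(v, E) = (2*v)*(-24 + E) = 2*v*(-24 + E))
I = -¾ (I = 1/(-4/3) = -¾ ≈ -0.75000)
I - R(68, U) = -¾ - 2*68*(-24 + 4) = -¾ - 2*68*(-20) = -¾ - 1*(-2720) = -¾ + 2720 = 10877/4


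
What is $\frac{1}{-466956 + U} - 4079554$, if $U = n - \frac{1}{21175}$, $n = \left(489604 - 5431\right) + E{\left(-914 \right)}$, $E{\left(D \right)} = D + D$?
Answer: $- \frac{1329371927413821}{325862074} \approx -4.0796 \cdot 10^{6}$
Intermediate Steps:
$E{\left(D \right)} = 2 D$
$n = 482345$ ($n = \left(489604 - 5431\right) + 2 \left(-914\right) = 484173 - 1828 = 482345$)
$U = \frac{10213655374}{21175}$ ($U = 482345 - \frac{1}{21175} = \frac{10213655374}{21175} \approx 4.8235 \cdot 10^{5}$)
$\frac{1}{-466956 + U} - 4079554 = \frac{1}{-466956 + \frac{10213655374}{21175}} - 4079554 = \frac{1}{\frac{325862074}{21175}} - 4079554 = \frac{21175}{325862074} - 4079554 = - \frac{1329371927413821}{325862074}$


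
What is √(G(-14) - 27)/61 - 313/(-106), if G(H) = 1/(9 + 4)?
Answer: 313/106 + 5*I*√182/793 ≈ 2.9528 + 0.085061*I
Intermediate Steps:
G(H) = 1/13
√(G(-14) - 27)/61 - 313/(-106) = √(1/13 - 27)/61 - 313/(-106) = √(-350/13)*(1/61) - 313*(-1/106) = (5*I*√182/13)*(1/61) + 313/106 = 5*I*√182/793 + 313/106 = 313/106 + 5*I*√182/793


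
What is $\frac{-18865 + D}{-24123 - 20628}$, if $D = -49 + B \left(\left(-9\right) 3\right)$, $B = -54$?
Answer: $\frac{17456}{44751} \approx 0.39007$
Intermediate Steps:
$D = 1409$ ($D = -49 - 54 \left(\left(-9\right) 3\right) = -49 - -1458 = -49 + 1458 = 1409$)
$\frac{-18865 + D}{-24123 - 20628} = \frac{-18865 + 1409}{-24123 - 20628} = - \frac{17456}{-24123 - 20628} = - \frac{17456}{-44751} = \left(-17456\right) \left(- \frac{1}{44751}\right) = \frac{17456}{44751}$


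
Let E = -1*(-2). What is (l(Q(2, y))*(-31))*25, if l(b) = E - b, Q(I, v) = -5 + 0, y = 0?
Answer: -5425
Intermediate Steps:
Q(I, v) = -5
E = 2
l(b) = 2 - b
(l(Q(2, y))*(-31))*25 = ((2 - 1*(-5))*(-31))*25 = ((2 + 5)*(-31))*25 = (7*(-31))*25 = -217*25 = -5425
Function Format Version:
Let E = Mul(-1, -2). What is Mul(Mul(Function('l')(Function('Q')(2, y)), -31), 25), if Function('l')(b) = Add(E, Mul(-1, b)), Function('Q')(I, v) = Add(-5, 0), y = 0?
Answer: -5425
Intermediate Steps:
Function('Q')(I, v) = -5
E = 2
Function('l')(b) = Add(2, Mul(-1, b))
Mul(Mul(Function('l')(Function('Q')(2, y)), -31), 25) = Mul(Mul(Add(2, Mul(-1, -5)), -31), 25) = Mul(Mul(Add(2, 5), -31), 25) = Mul(Mul(7, -31), 25) = Mul(-217, 25) = -5425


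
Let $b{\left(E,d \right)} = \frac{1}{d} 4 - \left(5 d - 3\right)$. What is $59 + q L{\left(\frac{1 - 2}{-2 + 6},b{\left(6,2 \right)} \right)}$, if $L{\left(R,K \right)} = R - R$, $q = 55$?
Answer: $59$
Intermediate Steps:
$b{\left(E,d \right)} = 3 - 5 d + \frac{4}{d}$ ($b{\left(E,d \right)} = \frac{4}{d} - \left(-3 + 5 d\right) = 3 - 5 d + \frac{4}{d}$)
$L{\left(R,K \right)} = 0$
$59 + q L{\left(\frac{1 - 2}{-2 + 6},b{\left(6,2 \right)} \right)} = 59 + 55 \cdot 0 = 59 + 0 = 59$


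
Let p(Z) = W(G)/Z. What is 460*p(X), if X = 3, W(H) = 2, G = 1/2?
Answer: 920/3 ≈ 306.67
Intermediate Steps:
G = ½ ≈ 0.50000
p(Z) = 2/Z
460*p(X) = 460*(2/3) = 460*(2*(⅓)) = 460*(⅔) = 920/3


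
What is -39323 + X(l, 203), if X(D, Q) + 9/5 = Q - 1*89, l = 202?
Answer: -196054/5 ≈ -39211.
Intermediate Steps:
X(D, Q) = -454/5 + Q (X(D, Q) = -9/5 + (Q - 1*89) = -9/5 + (Q - 89) = -9/5 + (-89 + Q) = -454/5 + Q)
-39323 + X(l, 203) = -39323 + (-454/5 + 203) = -39323 + 561/5 = -196054/5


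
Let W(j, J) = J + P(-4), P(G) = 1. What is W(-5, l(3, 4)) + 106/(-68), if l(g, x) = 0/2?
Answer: -19/34 ≈ -0.55882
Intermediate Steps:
l(g, x) = 0 (l(g, x) = 0*(½) = 0)
W(j, J) = 1 + J (W(j, J) = J + 1 = 1 + J)
W(-5, l(3, 4)) + 106/(-68) = (1 + 0) + 106/(-68) = 1 + 106*(-1/68) = 1 - 53/34 = -19/34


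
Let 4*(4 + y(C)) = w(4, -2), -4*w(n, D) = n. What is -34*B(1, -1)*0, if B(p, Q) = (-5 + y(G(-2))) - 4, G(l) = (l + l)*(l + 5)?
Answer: 0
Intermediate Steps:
w(n, D) = -n/4
G(l) = 2*l*(5 + l) (G(l) = (2*l)*(5 + l) = 2*l*(5 + l))
y(C) = -17/4 (y(C) = -4 + (-¼*4)/4 = -4 + (¼)*(-1) = -4 - ¼ = -17/4)
B(p, Q) = -53/4 (B(p, Q) = (-5 - 17/4) - 4 = -37/4 - 4 = -53/4)
-34*B(1, -1)*0 = -34*(-53/4)*0 = (901/2)*0 = 0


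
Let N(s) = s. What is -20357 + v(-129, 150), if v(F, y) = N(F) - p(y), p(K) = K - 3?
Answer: -20633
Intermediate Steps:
p(K) = -3 + K
v(F, y) = 3 + F - y (v(F, y) = F - (-3 + y) = F + (3 - y) = 3 + F - y)
-20357 + v(-129, 150) = -20357 + (3 - 129 - 1*150) = -20357 + (3 - 129 - 150) = -20357 - 276 = -20633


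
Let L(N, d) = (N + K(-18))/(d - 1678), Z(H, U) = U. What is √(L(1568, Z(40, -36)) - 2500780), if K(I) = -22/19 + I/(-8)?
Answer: I*√10608756341918786/65132 ≈ 1581.4*I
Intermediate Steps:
K(I) = -22/19 - I/8 (K(I) = -22*1/19 + I*(-⅛) = -22/19 - I/8)
L(N, d) = (83/76 + N)/(-1678 + d) (L(N, d) = (N + (-22/19 - ⅛*(-18)))/(d - 1678) = (N + (-22/19 + 9/4))/(-1678 + d) = (N + 83/76)/(-1678 + d) = (83/76 + N)/(-1678 + d))
√(L(1568, Z(40, -36)) - 2500780) = √((83/76 + 1568)/(-1678 - 36) - 2500780) = √((119251/76)/(-1714) - 2500780) = √(-1/1714*119251/76 - 2500780) = √(-119251/130264 - 2500780) = √(-325761725171/130264) = I*√10608756341918786/65132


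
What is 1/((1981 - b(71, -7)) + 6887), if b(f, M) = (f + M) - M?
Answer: 1/8797 ≈ 0.00011368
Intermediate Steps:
b(f, M) = f (b(f, M) = (M + f) - M = f)
1/((1981 - b(71, -7)) + 6887) = 1/((1981 - 1*71) + 6887) = 1/((1981 - 71) + 6887) = 1/(1910 + 6887) = 1/8797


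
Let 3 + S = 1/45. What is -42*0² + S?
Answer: -134/45 ≈ -2.9778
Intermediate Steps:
S = -134/45 (S = -3 + 1/45 = -134/45 ≈ -2.9778)
-42*0² + S = -42*0² - 134/45 = -42*0 - 134/45 = 0 - 134/45 = -134/45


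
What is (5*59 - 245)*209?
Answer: 10450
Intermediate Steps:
(5*59 - 245)*209 = (295 - 245)*209 = 50*209 = 10450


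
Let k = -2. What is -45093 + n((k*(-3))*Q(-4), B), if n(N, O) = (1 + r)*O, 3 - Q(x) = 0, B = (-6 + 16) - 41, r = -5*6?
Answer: -44194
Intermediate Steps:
r = -30
B = -31 (B = 10 - 41 = -31)
Q(x) = 3 (Q(x) = 3 - 1*0 = 3 + 0 = 3)
n(N, O) = -29*O (n(N, O) = (1 - 30)*O = -29*O)
-45093 + n((k*(-3))*Q(-4), B) = -45093 - 29*(-31) = -45093 + 899 = -44194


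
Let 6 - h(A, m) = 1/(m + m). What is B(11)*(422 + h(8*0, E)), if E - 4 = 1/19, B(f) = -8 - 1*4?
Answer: -395358/77 ≈ -5134.5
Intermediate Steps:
B(f) = -12 (B(f) = -8 - 4 = -12)
E = 77/19 (E = 4 + 1/19 = 77/19 ≈ 4.0526)
h(A, m) = 6 - 1/(2*m) (h(A, m) = 6 - 1/(m + m) = 6 - 1/(2*m))
B(11)*(422 + h(8*0, E)) = -12*(422 + (6 - 1/(2*77/19))) = -12*(422 + (6 - 1/2*19/77)) = -12*(422 + (6 - 19/154)) = -12*(422 + 905/154) = -12*65893/154 = -395358/77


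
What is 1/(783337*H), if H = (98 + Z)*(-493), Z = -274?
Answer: 1/67968584816 ≈ 1.4713e-11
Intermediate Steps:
H = 86768 (H = (98 - 274)*(-493) = -176*(-493) = 86768)
1/(783337*H) = 1/(783337*86768) = (1/783337)*(1/86768) = 1/67968584816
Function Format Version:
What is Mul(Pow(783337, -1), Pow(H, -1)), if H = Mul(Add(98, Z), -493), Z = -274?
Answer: Rational(1, 67968584816) ≈ 1.4713e-11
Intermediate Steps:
H = 86768 (H = Mul(Add(98, -274), -493) = Mul(-176, -493) = 86768)
Mul(Pow(783337, -1), Pow(H, -1)) = Mul(Pow(783337, -1), Pow(86768, -1)) = Mul(Rational(1, 783337), Rational(1, 86768)) = Rational(1, 67968584816)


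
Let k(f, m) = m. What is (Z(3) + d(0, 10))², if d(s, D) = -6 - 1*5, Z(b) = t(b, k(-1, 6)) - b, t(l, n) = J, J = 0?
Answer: 196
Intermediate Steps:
t(l, n) = 0
Z(b) = -b (Z(b) = 0 - b = -b)
d(s, D) = -11 (d(s, D) = -6 - 5 = -11)
(Z(3) + d(0, 10))² = (-1*3 - 11)² = (-3 - 11)² = (-14)² = 196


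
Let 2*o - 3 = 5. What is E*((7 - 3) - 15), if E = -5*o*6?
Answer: 1320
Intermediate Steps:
o = 4 (o = 3/2 + (½)*5 = 3/2 + 5/2 = 4)
E = -120 (E = -5*4*6 = -20*6 = -120)
E*((7 - 3) - 15) = -120*((7 - 3) - 15) = -120*(4 - 15) = -120*(-11) = 1320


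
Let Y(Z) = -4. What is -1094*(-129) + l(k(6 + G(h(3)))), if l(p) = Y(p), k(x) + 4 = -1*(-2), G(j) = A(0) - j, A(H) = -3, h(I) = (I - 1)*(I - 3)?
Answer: 141122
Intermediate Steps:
h(I) = (-1 + I)*(-3 + I)
G(j) = -3 - j
k(x) = -2 (k(x) = -4 - 1*(-2) = -4 + 2 = -2)
l(p) = -4
-1094*(-129) + l(k(6 + G(h(3)))) = -1094*(-129) - 4 = 141126 - 4 = 141122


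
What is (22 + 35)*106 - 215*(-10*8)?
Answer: 23242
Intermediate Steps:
(22 + 35)*106 - 215*(-10*8) = 57*106 - 215*(-80) = 6042 - 1*(-17200) = 6042 + 17200 = 23242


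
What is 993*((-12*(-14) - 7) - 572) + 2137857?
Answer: 1729734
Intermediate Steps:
993*((-12*(-14) - 7) - 572) + 2137857 = 993*((168 - 7) - 572) + 2137857 = 993*(161 - 572) + 2137857 = 993*(-411) + 2137857 = -408123 + 2137857 = 1729734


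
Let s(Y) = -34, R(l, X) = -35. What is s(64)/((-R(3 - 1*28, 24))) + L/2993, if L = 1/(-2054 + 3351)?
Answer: -131985279/135867235 ≈ -0.97143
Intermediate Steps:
L = 1/1297 ≈ 0.00077101
s(64)/((-R(3 - 1*28, 24))) + L/2993 = -34/((-1*(-35))) + (1/1297)/2993 = -34/35 + (1/1297)*(1/2993) = -34*1/35 + 1/3881921 = -34/35 + 1/3881921 = -131985279/135867235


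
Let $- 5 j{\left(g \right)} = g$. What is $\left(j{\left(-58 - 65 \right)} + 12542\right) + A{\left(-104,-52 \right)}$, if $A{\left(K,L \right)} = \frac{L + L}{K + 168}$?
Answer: $\frac{502599}{40} \approx 12565.0$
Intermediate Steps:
$j{\left(g \right)} = - \frac{g}{5}$
$A{\left(K,L \right)} = \frac{2 L}{168 + K}$
$\left(j{\left(-58 - 65 \right)} + 12542\right) + A{\left(-104,-52 \right)} = \left(- \frac{-58 - 65}{5} + 12542\right) + 2 \left(-52\right) \frac{1}{168 - 104} = \left(\left(- \frac{1}{5}\right) \left(-123\right) + 12542\right) + 2 \left(-52\right) \frac{1}{64} = \left(\frac{123}{5} + 12542\right) + 2 \left(-52\right) \frac{1}{64} = \frac{62833}{5} - \frac{13}{8} = \frac{502599}{40}$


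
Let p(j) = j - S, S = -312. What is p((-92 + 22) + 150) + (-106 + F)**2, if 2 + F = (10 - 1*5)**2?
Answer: 7281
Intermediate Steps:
p(j) = 312 + j (p(j) = j - 1*(-312) = j + 312 = 312 + j)
F = 23 (F = -2 + (10 - 1*5)**2 = -2 + (10 - 5)**2 = -2 + 5**2 = -2 + 25 = 23)
p((-92 + 22) + 150) + (-106 + F)**2 = (312 + ((-92 + 22) + 150)) + (-106 + 23)**2 = (312 + (-70 + 150)) + (-83)**2 = (312 + 80) + 6889 = 392 + 6889 = 7281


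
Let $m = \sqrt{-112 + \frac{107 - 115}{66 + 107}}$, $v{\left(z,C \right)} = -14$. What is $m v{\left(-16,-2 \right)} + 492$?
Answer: $492 - \frac{28 i \sqrt{838358}}{173} \approx 492.0 - 148.19 i$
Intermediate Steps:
$m = \frac{2 i \sqrt{838358}}{173}$ ($m = \sqrt{-112 - \frac{8}{173}} = \sqrt{- \frac{19384}{173}} = \frac{2 i \sqrt{838358}}{173} \approx 10.585 i$)
$m v{\left(-16,-2 \right)} + 492 = \frac{2 i \sqrt{838358}}{173} \left(-14\right) + 492 = - \frac{28 i \sqrt{838358}}{173} + 492 = 492 - \frac{28 i \sqrt{838358}}{173}$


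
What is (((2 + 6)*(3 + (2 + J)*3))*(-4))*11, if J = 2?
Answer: -5280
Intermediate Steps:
(((2 + 6)*(3 + (2 + J)*3))*(-4))*11 = (((2 + 6)*(3 + (2 + 2)*3))*(-4))*11 = ((8*(3 + 4*3))*(-4))*11 = ((8*(3 + 12))*(-4))*11 = ((8*15)*(-4))*11 = (120*(-4))*11 = -480*11 = -5280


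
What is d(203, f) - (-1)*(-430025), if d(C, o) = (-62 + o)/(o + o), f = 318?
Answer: -68373911/159 ≈ -4.3002e+5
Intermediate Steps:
d(C, o) = (-62 + o)/(2*o) (d(C, o) = (-62 + o)/((2*o)) = (-62 + o)*(1/(2*o)) = (-62 + o)/(2*o))
d(203, f) - (-1)*(-430025) = (1/2)*(-62 + 318)/318 - (-1)*(-430025) = (1/2)*(1/318)*256 - 1*430025 = 64/159 - 430025 = -68373911/159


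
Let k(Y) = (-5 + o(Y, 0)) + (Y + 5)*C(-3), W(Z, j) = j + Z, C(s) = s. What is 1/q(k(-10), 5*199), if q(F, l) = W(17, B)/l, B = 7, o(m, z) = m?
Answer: 995/24 ≈ 41.458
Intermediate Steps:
W(Z, j) = Z + j
k(Y) = -20 - 2*Y (k(Y) = (-5 + Y) + (Y + 5)*(-3) = (-5 + Y) + (5 + Y)*(-3) = (-5 + Y) + (-15 - 3*Y) = -20 - 2*Y)
q(F, l) = 24/l (q(F, l) = (17 + 7)/l = 24/l)
1/q(k(-10), 5*199) = 1/(24/((5*199))) = 1/(24/995) = 995/24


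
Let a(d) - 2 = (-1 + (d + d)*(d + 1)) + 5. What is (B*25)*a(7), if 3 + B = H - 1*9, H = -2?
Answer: -41300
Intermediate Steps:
a(d) = 6 + 2*d*(1 + d) (a(d) = 2 + ((-1 + (d + d)*(d + 1)) + 5) = 2 + ((-1 + (2*d)*(1 + d)) + 5) = 2 + ((-1 + 2*d*(1 + d)) + 5) = 2 + (4 + 2*d*(1 + d)) = 6 + 2*d*(1 + d))
B = -14 (B = -3 + (-2 - 1*9) = -3 + (-2 - 9) = -3 - 11 = -14)
(B*25)*a(7) = (-14*25)*(6 + 2*7 + 2*7²) = -350*(6 + 14 + 2*49) = -350*(6 + 14 + 98) = -350*118 = -41300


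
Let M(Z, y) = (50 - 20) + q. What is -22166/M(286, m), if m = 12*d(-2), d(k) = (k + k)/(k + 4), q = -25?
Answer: -22166/5 ≈ -4433.2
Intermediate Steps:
d(k) = 2*k/(4 + k) (d(k) = (2*k)/(4 + k) = 2*k/(4 + k))
m = -24 (m = 12*(2*(-2)/(4 - 2)) = 12*(2*(-2)/2) = 12*(2*(-2)*(½)) = 12*(-2) = -24)
M(Z, y) = 5 (M(Z, y) = (50 - 20) - 25 = 30 - 25 = 5)
-22166/M(286, m) = -22166/5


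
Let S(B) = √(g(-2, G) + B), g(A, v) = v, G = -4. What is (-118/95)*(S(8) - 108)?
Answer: 12508/95 ≈ 131.66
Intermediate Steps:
S(B) = √(-4 + B)
(-118/95)*(S(8) - 108) = (-118/95)*(√(-4 + 8) - 108) = (-118*1/95)*(√4 - 108) = -118*(2 - 108)/95 = -118/95*(-106) = 12508/95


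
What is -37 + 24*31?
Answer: 707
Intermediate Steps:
-37 + 24*31 = -37 + 744 = 707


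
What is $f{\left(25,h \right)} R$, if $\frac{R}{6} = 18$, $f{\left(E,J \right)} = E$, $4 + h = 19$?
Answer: $2700$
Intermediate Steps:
$h = 15$ ($h = -4 + 19 = 15$)
$R = 108$ ($R = 6 \cdot 18 = 108$)
$f{\left(25,h \right)} R = 25 \cdot 108 = 2700$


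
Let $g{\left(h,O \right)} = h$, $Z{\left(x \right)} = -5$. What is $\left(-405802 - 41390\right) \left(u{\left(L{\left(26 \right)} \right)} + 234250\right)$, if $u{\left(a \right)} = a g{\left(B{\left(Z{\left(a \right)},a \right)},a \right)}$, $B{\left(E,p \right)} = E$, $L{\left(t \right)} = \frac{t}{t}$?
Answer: $-104752490040$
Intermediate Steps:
$L{\left(t \right)} = 1$
$u{\left(a \right)} = - 5 a$ ($u{\left(a \right)} = a \left(-5\right) = - 5 a$)
$\left(-405802 - 41390\right) \left(u{\left(L{\left(26 \right)} \right)} + 234250\right) = \left(-405802 - 41390\right) \left(\left(-5\right) 1 + 234250\right) = - 447192 \left(-5 + 234250\right) = \left(-447192\right) 234245 = -104752490040$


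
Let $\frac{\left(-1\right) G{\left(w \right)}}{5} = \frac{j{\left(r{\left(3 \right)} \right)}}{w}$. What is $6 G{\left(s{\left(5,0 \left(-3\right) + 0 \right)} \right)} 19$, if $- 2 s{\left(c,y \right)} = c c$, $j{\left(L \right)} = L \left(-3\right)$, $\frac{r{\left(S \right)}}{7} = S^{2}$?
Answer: $- \frac{43092}{5} \approx -8618.4$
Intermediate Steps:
$r{\left(S \right)} = 7 S^{2}$
$j{\left(L \right)} = - 3 L$
$s{\left(c,y \right)} = - \frac{c^{2}}{2}$ ($s{\left(c,y \right)} = - \frac{c c}{2} = - \frac{c^{2}}{2}$)
$G{\left(w \right)} = \frac{945}{w}$ ($G{\left(w \right)} = - 5 \frac{\left(-3\right) 7 \cdot 3^{2}}{w} = - 5 \frac{\left(-3\right) 7 \cdot 9}{w} = - 5 \frac{\left(-3\right) 63}{w} = - 5 \left(- \frac{189}{w}\right) = \frac{945}{w}$)
$6 G{\left(s{\left(5,0 \left(-3\right) + 0 \right)} \right)} 19 = 6 \frac{945}{\left(- \frac{1}{2}\right) 5^{2}} \cdot 19 = 6 \frac{945}{\left(- \frac{1}{2}\right) 25} \cdot 19 = 6 \frac{945}{- \frac{25}{2}} \cdot 19 = 6 \cdot 945 \left(- \frac{2}{25}\right) 19 = 6 \left(- \frac{378}{5}\right) 19 = \left(- \frac{2268}{5}\right) 19 = - \frac{43092}{5}$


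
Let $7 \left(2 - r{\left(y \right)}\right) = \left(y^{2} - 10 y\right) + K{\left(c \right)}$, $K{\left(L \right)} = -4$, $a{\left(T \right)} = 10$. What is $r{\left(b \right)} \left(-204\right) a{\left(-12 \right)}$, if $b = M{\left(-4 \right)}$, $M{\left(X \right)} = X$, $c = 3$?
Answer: $\frac{77520}{7} \approx 11074.0$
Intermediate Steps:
$b = -4$
$r{\left(y \right)} = \frac{18}{7} - \frac{y^{2}}{7} + \frac{10 y}{7}$ ($r{\left(y \right)} = 2 - \frac{\left(y^{2} - 10 y\right) - 4}{7} = 2 - \frac{-4 + y^{2} - 10 y}{7} = 2 + \left(\frac{4}{7} - \frac{y^{2}}{7} + \frac{10 y}{7}\right) = \frac{18}{7} - \frac{y^{2}}{7} + \frac{10 y}{7}$)
$r{\left(b \right)} \left(-204\right) a{\left(-12 \right)} = \left(\frac{18}{7} - \frac{\left(-4\right)^{2}}{7} + \frac{10}{7} \left(-4\right)\right) \left(-204\right) 10 = \left(\frac{18}{7} - \frac{16}{7} - \frac{40}{7}\right) \left(-204\right) 10 = \left(- \frac{38}{7}\right) \left(-204\right) 10 = \frac{7752}{7} \cdot 10 = \frac{77520}{7}$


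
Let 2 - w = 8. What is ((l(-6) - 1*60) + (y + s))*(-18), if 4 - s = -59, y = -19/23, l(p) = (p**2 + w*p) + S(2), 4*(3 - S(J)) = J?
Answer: -31743/23 ≈ -1380.1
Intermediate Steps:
w = -6 (w = 2 - 1*8 = 2 - 8 = -6)
S(J) = 3 - J/4
l(p) = 5/2 + p**2 - 6*p (l(p) = (p**2 - 6*p) + (3 - 1/4*2) = (p**2 - 6*p) + (3 - 1/2) = (p**2 - 6*p) + 5/2 = 5/2 + p**2 - 6*p)
y = -19/23 (y = -19*1/23 = -19/23 ≈ -0.82609)
s = 63 (s = 4 - 1*(-59) = 4 + 59 = 63)
((l(-6) - 1*60) + (y + s))*(-18) = (((5/2 + (-6)**2 - 6*(-6)) - 1*60) + (-19/23 + 63))*(-18) = (((5/2 + 36 + 36) - 60) + 1430/23)*(-18) = ((149/2 - 60) + 1430/23)*(-18) = (29/2 + 1430/23)*(-18) = (3527/46)*(-18) = -31743/23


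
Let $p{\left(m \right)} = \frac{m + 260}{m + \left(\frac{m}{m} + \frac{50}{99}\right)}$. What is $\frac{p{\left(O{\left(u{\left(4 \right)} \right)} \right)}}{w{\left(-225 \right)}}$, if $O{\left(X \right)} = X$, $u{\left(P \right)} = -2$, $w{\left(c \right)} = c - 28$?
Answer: $\frac{2322}{1127} \approx 2.0603$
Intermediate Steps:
$w{\left(c \right)} = -28 + c$
$p{\left(m \right)} = \frac{260 + m}{\frac{149}{99} + m}$ ($p{\left(m \right)} = \frac{260 + m}{m + \left(1 + 50 \cdot \frac{1}{99}\right)} = \frac{260 + m}{m + \left(1 + \frac{50}{99}\right)} = \frac{260 + m}{m + \frac{149}{99}} = \frac{260 + m}{\frac{149}{99} + m}$)
$\frac{p{\left(O{\left(u{\left(4 \right)} \right)} \right)}}{w{\left(-225 \right)}} = \frac{99 \frac{1}{149 + 99 \left(-2\right)} \left(260 - 2\right)}{-28 - 225} = \frac{99 \frac{1}{149 - 198} \cdot 258}{-253} = 99 \frac{1}{-49} \cdot 258 \left(- \frac{1}{253}\right) = 99 \left(- \frac{1}{49}\right) 258 \left(- \frac{1}{253}\right) = \left(- \frac{25542}{49}\right) \left(- \frac{1}{253}\right) = \frac{2322}{1127}$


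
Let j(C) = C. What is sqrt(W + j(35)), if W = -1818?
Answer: I*sqrt(1783) ≈ 42.226*I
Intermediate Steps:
sqrt(W + j(35)) = sqrt(-1818 + 35) = sqrt(-1783) = I*sqrt(1783)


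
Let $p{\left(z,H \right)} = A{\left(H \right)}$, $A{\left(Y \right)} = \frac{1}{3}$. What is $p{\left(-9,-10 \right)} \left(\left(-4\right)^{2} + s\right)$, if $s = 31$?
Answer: $\frac{47}{3} \approx 15.667$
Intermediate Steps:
$A{\left(Y \right)} = \frac{1}{3}$
$p{\left(z,H \right)} = \frac{1}{3}$
$p{\left(-9,-10 \right)} \left(\left(-4\right)^{2} + s\right) = \frac{\left(-4\right)^{2} + 31}{3} = \frac{16 + 31}{3} = \frac{1}{3} \cdot 47 = \frac{47}{3}$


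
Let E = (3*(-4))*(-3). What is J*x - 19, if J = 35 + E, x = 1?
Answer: 52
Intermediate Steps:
E = 36 (E = -12*(-3) = 36)
J = 71 (J = 35 + 36 = 71)
J*x - 19 = 71*1 - 19 = 71 - 19 = 52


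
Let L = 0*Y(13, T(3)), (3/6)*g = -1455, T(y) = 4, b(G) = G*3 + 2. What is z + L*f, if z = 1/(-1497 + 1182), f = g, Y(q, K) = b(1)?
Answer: -1/315 ≈ -0.0031746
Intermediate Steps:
b(G) = 2 + 3*G (b(G) = 3*G + 2 = 2 + 3*G)
Y(q, K) = 5 (Y(q, K) = 2 + 3*1 = 2 + 3 = 5)
g = -2910 (g = 2*(-1455) = -2910)
L = 0 (L = 0*5 = 0)
f = -2910
z = -1/315 (z = 1/(-315) = -1/315 ≈ -0.0031746)
z + L*f = -1/315 + 0*(-2910) = -1/315 + 0 = -1/315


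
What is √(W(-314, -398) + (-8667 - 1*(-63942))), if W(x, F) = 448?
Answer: √55723 ≈ 236.06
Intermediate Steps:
√(W(-314, -398) + (-8667 - 1*(-63942))) = √(448 + (-8667 - 1*(-63942))) = √(448 + (-8667 + 63942)) = √(448 + 55275) = √55723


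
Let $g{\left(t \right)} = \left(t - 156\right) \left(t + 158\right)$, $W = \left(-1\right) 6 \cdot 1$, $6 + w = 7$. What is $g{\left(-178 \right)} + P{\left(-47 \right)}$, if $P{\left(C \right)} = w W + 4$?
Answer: $6678$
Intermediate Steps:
$w = 1$ ($w = -6 + 7 = 1$)
$W = -6$ ($W = \left(-6\right) 1 = -6$)
$P{\left(C \right)} = -2$ ($P{\left(C \right)} = 1 \left(-6\right) + 4 = -6 + 4 = -2$)
$g{\left(t \right)} = \left(-156 + t\right) \left(158 + t\right)$
$g{\left(-178 \right)} + P{\left(-47 \right)} = \left(-24648 + \left(-178\right)^{2} + 2 \left(-178\right)\right) - 2 = \left(-24648 + 31684 - 356\right) - 2 = 6680 - 2 = 6678$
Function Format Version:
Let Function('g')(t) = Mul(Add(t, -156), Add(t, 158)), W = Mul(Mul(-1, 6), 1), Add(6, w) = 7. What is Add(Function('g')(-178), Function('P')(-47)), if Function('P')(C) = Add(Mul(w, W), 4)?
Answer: 6678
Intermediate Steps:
w = 1 (w = Add(-6, 7) = 1)
W = -6 (W = Mul(-6, 1) = -6)
Function('P')(C) = -2 (Function('P')(C) = Add(Mul(1, -6), 4) = Add(-6, 4) = -2)
Function('g')(t) = Mul(Add(-156, t), Add(158, t))
Add(Function('g')(-178), Function('P')(-47)) = Add(Add(-24648, Pow(-178, 2), Mul(2, -178)), -2) = Add(Add(-24648, 31684, -356), -2) = Add(6680, -2) = 6678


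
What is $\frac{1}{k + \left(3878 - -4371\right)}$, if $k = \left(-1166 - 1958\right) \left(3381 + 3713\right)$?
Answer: $- \frac{1}{22153407} \approx -4.514 \cdot 10^{-8}$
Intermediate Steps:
$k = -22161656$ ($k = \left(-3124\right) 7094 = -22161656$)
$\frac{1}{k + \left(3878 - -4371\right)} = \frac{1}{-22161656 + \left(3878 - -4371\right)} = \frac{1}{-22161656 + \left(3878 + 4371\right)} = \frac{1}{-22161656 + 8249} = \frac{1}{-22153407} = - \frac{1}{22153407}$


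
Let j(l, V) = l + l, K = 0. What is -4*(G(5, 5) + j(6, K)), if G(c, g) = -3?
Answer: -36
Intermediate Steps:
j(l, V) = 2*l
-4*(G(5, 5) + j(6, K)) = -4*(-3 + 2*6) = -4*(-3 + 12) = -4*9 = -36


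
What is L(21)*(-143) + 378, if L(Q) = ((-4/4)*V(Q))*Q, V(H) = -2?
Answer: -5628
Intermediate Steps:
L(Q) = 2*Q (L(Q) = (-4/4*(-2))*Q = (-4*1/4*(-2))*Q = (-1*(-2))*Q = 2*Q)
L(21)*(-143) + 378 = (2*21)*(-143) + 378 = 42*(-143) + 378 = -6006 + 378 = -5628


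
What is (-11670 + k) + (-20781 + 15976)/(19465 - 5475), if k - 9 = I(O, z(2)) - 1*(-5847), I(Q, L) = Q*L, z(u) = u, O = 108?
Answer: -15664165/2798 ≈ -5598.3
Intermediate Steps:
I(Q, L) = L*Q
k = 6072 (k = 9 + (2*108 - 1*(-5847)) = 9 + (216 + 5847) = 9 + 6063 = 6072)
(-11670 + k) + (-20781 + 15976)/(19465 - 5475) = (-11670 + 6072) + (-20781 + 15976)/(19465 - 5475) = -5598 - 4805/13990 = -5598 - 4805*1/13990 = -5598 - 961/2798 = -15664165/2798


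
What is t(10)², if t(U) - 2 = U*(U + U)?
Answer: 40804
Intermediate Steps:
t(U) = 2 + 2*U² (t(U) = 2 + U*(U + U) = 2 + U*(2*U) = 2 + 2*U²)
t(10)² = (2 + 2*10²)² = (2 + 2*100)² = (2 + 200)² = 202² = 40804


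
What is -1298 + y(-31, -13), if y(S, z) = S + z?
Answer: -1342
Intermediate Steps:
-1298 + y(-31, -13) = -1298 + (-31 - 13) = -1298 - 44 = -1342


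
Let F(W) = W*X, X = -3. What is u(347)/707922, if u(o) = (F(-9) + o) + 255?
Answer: 629/707922 ≈ 0.00088852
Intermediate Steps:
F(W) = -3*W (F(W) = W*(-3) = -3*W)
u(o) = 282 + o (u(o) = (-3*(-9) + o) + 255 = (27 + o) + 255 = 282 + o)
u(347)/707922 = (282 + 347)/707922 = 629*(1/707922) = 629/707922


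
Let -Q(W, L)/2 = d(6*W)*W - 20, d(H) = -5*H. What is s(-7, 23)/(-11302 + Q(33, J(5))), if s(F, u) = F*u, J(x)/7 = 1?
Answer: -161/54078 ≈ -0.0029772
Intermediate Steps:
J(x) = 7 (J(x) = 7*1 = 7)
Q(W, L) = 40 + 60*W² (Q(W, L) = -2*((-30*W)*W - 20) = -2*(-30*W² - 20) = -2*(-20 - 30*W²) = 40 + 60*W²)
s(-7, 23)/(-11302 + Q(33, J(5))) = (-7*23)/(-11302 + (40 + 60*33²)) = -161/(-11302 + (40 + 60*1089)) = -161/(-11302 + (40 + 65340)) = -161/(-11302 + 65380) = -161/54078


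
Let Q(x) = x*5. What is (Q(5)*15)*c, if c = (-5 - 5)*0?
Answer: 0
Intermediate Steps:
c = 0 (c = -10*0 = 0)
Q(x) = 5*x
(Q(5)*15)*c = ((5*5)*15)*0 = (25*15)*0 = 375*0 = 0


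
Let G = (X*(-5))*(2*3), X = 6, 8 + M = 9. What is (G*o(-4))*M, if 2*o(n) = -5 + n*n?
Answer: -990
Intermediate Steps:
M = 1 (M = -8 + 9 = 1)
G = -180 (G = (6*(-5))*(2*3) = -30*6 = -180)
o(n) = -5/2 + n²/2 (o(n) = (-5 + n*n)/2 = (-5 + n²)/2 = -5/2 + n²/2)
(G*o(-4))*M = -180*(-5/2 + (½)*(-4)²)*1 = -180*(-5/2 + (½)*16)*1 = -180*(-5/2 + 8)*1 = -180*11/2*1 = -990*1 = -990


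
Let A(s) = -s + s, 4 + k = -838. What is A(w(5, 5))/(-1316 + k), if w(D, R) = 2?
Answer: 0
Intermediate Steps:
k = -842 (k = -4 - 838 = -842)
A(s) = 0
A(w(5, 5))/(-1316 + k) = 0/(-1316 - 842) = 0/(-2158) = -1/2158*0 = 0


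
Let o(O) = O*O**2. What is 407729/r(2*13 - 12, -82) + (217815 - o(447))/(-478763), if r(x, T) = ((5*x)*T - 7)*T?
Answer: 6026061816637/32231282686 ≈ 186.96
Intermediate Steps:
o(O) = O**3
r(x, T) = T*(-7 + 5*T*x) (r(x, T) = (5*T*x - 7)*T = (-7 + 5*T*x)*T = T*(-7 + 5*T*x))
407729/r(2*13 - 12, -82) + (217815 - o(447))/(-478763) = 407729/((-82*(-7 + 5*(-82)*(2*13 - 12)))) + (217815 - 1*447**3)/(-478763) = 407729/((-82*(-7 + 5*(-82)*(26 - 12)))) + (217815 - 1*89314623)*(-1/478763) = 407729/((-82*(-7 + 5*(-82)*14))) + (217815 - 89314623)*(-1/478763) = 407729/((-82*(-7 - 5740))) - 89096808*(-1/478763) = 407729/((-82*(-5747))) + 89096808/478763 = 407729/471254 + 89096808/478763 = 407729*(1/471254) + 89096808/478763 = 58247/67322 + 89096808/478763 = 6026061816637/32231282686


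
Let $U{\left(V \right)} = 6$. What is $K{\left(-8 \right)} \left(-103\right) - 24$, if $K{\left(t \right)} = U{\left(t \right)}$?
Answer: $-642$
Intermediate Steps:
$K{\left(t \right)} = 6$
$K{\left(-8 \right)} \left(-103\right) - 24 = 6 \left(-103\right) - 24 = -618 - 24 = -642$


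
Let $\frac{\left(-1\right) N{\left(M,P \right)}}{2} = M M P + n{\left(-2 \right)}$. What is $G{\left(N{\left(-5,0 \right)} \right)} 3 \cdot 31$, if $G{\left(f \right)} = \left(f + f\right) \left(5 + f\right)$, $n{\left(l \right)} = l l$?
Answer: $4464$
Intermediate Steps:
$n{\left(l \right)} = l^{2}$
$N{\left(M,P \right)} = -8 - 2 P M^{2}$ ($N{\left(M,P \right)} = - 2 \left(M M P + \left(-2\right)^{2}\right) = - 2 \left(M^{2} P + 4\right) = - 2 \left(P M^{2} + 4\right) = - 2 \left(4 + P M^{2}\right) = -8 - 2 P M^{2}$)
$G{\left(f \right)} = 2 f \left(5 + f\right)$
$G{\left(N{\left(-5,0 \right)} \right)} 3 \cdot 31 = 2 \left(-8 - 0 \left(-5\right)^{2}\right) \left(5 - \left(8 + 0 \left(-5\right)^{2}\right)\right) 3 \cdot 31 = 2 \left(-8 - 0 \cdot 25\right) \left(5 - \left(8 + 0 \cdot 25\right)\right) 93 = 2 \left(-8 + 0\right) \left(5 + \left(-8 + 0\right)\right) 93 = 2 \left(-8\right) \left(5 - 8\right) 93 = 2 \left(-8\right) \left(-3\right) 93 = 48 \cdot 93 = 4464$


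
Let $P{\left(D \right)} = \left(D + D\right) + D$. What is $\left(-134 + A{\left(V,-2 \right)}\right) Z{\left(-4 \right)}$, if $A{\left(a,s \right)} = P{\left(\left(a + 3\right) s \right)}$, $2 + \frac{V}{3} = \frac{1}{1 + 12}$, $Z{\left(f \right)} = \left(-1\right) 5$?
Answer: $\frac{7630}{13} \approx 586.92$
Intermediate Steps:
$Z{\left(f \right)} = -5$
$V = - \frac{75}{13}$ ($V = -6 + \frac{3}{1 + 12} = -6 + \frac{3}{13} = - \frac{75}{13} \approx -5.7692$)
$P{\left(D \right)} = 3 D$ ($P{\left(D \right)} = 2 D + D = 3 D$)
$A{\left(a,s \right)} = 3 s \left(3 + a\right)$ ($A{\left(a,s \right)} = 3 \left(a + 3\right) s = 3 \left(3 + a\right) s = 3 s \left(3 + a\right)$)
$\left(-134 + A{\left(V,-2 \right)}\right) Z{\left(-4 \right)} = \left(-134 + 3 \left(-2\right) \left(3 - \frac{75}{13}\right)\right) \left(-5\right) = \left(-134 + 3 \left(-2\right) \left(- \frac{36}{13}\right)\right) \left(-5\right) = \left(-134 + \frac{216}{13}\right) \left(-5\right) = \left(- \frac{1526}{13}\right) \left(-5\right) = \frac{7630}{13}$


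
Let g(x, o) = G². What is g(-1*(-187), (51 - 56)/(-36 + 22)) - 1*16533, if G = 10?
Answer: -16433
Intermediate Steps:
g(x, o) = 100 (g(x, o) = 10² = 100)
g(-1*(-187), (51 - 56)/(-36 + 22)) - 1*16533 = 100 - 1*16533 = 100 - 16533 = -16433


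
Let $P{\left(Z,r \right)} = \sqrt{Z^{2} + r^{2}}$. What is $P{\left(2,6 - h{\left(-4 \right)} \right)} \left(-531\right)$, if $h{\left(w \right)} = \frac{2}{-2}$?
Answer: $- 531 \sqrt{53} \approx -3865.7$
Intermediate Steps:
$h{\left(w \right)} = -1$ ($h{\left(w \right)} = 2 \left(- \frac{1}{2}\right) = -1$)
$P{\left(2,6 - h{\left(-4 \right)} \right)} \left(-531\right) = \sqrt{2^{2} + \left(6 - -1\right)^{2}} \left(-531\right) = \sqrt{4 + \left(6 + 1\right)^{2}} \left(-531\right) = \sqrt{4 + 7^{2}} \left(-531\right) = \sqrt{4 + 49} \left(-531\right) = \sqrt{53} \left(-531\right) = - 531 \sqrt{53}$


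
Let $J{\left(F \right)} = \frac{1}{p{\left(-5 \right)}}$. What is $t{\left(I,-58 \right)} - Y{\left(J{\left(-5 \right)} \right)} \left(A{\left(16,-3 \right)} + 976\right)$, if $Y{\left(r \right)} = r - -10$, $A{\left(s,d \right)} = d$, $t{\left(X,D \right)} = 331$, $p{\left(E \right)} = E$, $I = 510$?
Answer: $- \frac{46022}{5} \approx -9204.4$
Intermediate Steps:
$J{\left(F \right)} = - \frac{1}{5}$ ($J{\left(F \right)} = \frac{1}{-5} = - \frac{1}{5}$)
$Y{\left(r \right)} = 10 + r$ ($Y{\left(r \right)} = r + 10 = 10 + r$)
$t{\left(I,-58 \right)} - Y{\left(J{\left(-5 \right)} \right)} \left(A{\left(16,-3 \right)} + 976\right) = 331 - \left(10 - \frac{1}{5}\right) \left(-3 + 976\right) = 331 - \frac{49}{5} \cdot 973 = 331 - \frac{47677}{5} = - \frac{46022}{5}$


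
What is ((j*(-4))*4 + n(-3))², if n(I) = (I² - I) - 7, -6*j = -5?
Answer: 625/9 ≈ 69.444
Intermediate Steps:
j = ⅚ (j = -⅙*(-5) = ⅚ ≈ 0.83333)
n(I) = -7 + I² - I
((j*(-4))*4 + n(-3))² = (((⅚)*(-4))*4 + (-7 + (-3)² - 1*(-3)))² = (-10/3*4 + (-7 + 9 + 3))² = (-40/3 + 5)² = (-25/3)² = 625/9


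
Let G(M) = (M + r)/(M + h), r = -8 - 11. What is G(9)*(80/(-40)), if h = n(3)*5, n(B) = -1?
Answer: 5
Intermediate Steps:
r = -19
h = -5 (h = -1*5 = -5)
G(M) = (-19 + M)/(-5 + M) (G(M) = (M - 19)/(M - 5) = (-19 + M)/(-5 + M))
G(9)*(80/(-40)) = ((-19 + 9)/(-5 + 9))*(80/(-40)) = (-10/4)*(80*(-1/40)) = ((¼)*(-10))*(-2) = -5/2*(-2) = 5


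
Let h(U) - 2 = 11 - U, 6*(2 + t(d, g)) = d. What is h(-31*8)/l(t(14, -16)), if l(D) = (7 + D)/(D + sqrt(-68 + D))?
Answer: 261/22 + 261*I*sqrt(609)/22 ≈ 11.864 + 292.77*I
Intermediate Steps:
t(d, g) = -2 + d/6
l(D) = (7 + D)/(D + sqrt(-68 + D))
h(U) = 13 - U (h(U) = 2 + (11 - U) = 13 - U)
h(-31*8)/l(t(14, -16)) = (13 - (-31)*8)/(((7 + (-2 + (1/6)*14))/((-2 + (1/6)*14) + sqrt(-68 + (-2 + (1/6)*14))))) = (13 - 1*(-248))/(((7 + (-2 + 7/3))/((-2 + 7/3) + sqrt(-68 + (-2 + 7/3))))) = (13 + 248)/(((7 + 1/3)/(1/3 + sqrt(-68 + 1/3)))) = 261/(((22/3)/(1/3 + sqrt(-203/3)))) = 261/(((22/3)/(1/3 + I*sqrt(609)/3))) = 261/((22/(3*(1/3 + I*sqrt(609)/3)))) = 261*(1/22 + I*sqrt(609)/22) = 261/22 + 261*I*sqrt(609)/22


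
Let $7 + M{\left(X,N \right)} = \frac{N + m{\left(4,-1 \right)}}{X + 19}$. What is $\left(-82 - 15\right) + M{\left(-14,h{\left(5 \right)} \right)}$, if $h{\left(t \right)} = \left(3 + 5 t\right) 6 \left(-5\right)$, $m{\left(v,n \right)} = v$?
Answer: $- \frac{1356}{5} \approx -271.2$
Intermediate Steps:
$h{\left(t \right)} = -90 - 150 t$ ($h{\left(t \right)} = \left(18 + 30 t\right) \left(-5\right) = -90 - 150 t$)
$M{\left(X,N \right)} = -7 + \frac{4 + N}{19 + X}$ ($M{\left(X,N \right)} = -7 + \frac{N + 4}{X + 19} = -7 + \frac{4 + N}{19 + X}$)
$\left(-82 - 15\right) + M{\left(-14,h{\left(5 \right)} \right)} = \left(-82 - 15\right) + \frac{-129 - 840 - -98}{19 - 14} = -97 + \frac{-129 - 840 + 98}{5} = -97 + \frac{1}{5} \left(-871\right) = -97 - \frac{871}{5} = - \frac{1356}{5}$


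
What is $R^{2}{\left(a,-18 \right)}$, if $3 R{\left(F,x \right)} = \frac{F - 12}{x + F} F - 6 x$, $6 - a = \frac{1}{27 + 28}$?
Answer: $\frac{16283153787121}{11895174225} \approx 1368.9$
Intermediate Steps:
$a = \frac{329}{55}$ ($a = 6 - \frac{1}{27 + 28} = 6 - \frac{1}{55} = \frac{329}{55} \approx 5.9818$)
$R{\left(F,x \right)} = - 2 x + \frac{F \left(-12 + F\right)}{3 \left(F + x\right)}$ ($R{\left(F,x \right)} = \frac{\frac{F - 12}{x + F} F - 6 x}{3} = \frac{\frac{-12 + F}{F + x} F - 6 x}{3} = \frac{\frac{F \left(-12 + F\right)}{F + x} - 6 x}{3} = \frac{- 6 x + \frac{F \left(-12 + F\right)}{F + x}}{3} = - 2 x + \frac{F \left(-12 + F\right)}{3 \left(F + x\right)}$)
$R^{2}{\left(a,-18 \right)} = \left(\frac{\left(-4\right) \frac{329}{55} - 2 \left(-18\right)^{2} + \frac{\left(\frac{329}{55}\right)^{2}}{3} - \frac{658}{55} \left(-18\right)}{\frac{329}{55} - 18}\right)^{2} = \left(\frac{- \frac{1316}{55} - 648 + \frac{1}{3} \cdot \frac{108241}{3025} + \frac{11844}{55}}{- \frac{661}{55}}\right)^{2} = \left(- \frac{55 \left(- \frac{1316}{55} - 648 + \frac{108241}{9075} + \frac{11844}{55}\right)}{661}\right)^{2} = \left(\left(- \frac{55}{661}\right) \left(- \frac{4035239}{9075}\right)\right)^{2} = \left(\frac{4035239}{109065}\right)^{2} = \frac{16283153787121}{11895174225}$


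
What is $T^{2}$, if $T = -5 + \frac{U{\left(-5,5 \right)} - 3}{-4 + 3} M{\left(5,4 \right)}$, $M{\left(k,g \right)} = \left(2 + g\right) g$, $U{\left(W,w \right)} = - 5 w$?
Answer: $444889$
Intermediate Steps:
$M{\left(k,g \right)} = g \left(2 + g\right)$
$T = 667$ ($T = -5 + \frac{\left(-5\right) 5 - 3}{-4 + 3} \cdot 4 \left(2 + 4\right) = -5 + \frac{-25 - 3}{-1} \cdot 4 \cdot 6 = -5 + \left(-28\right) \left(-1\right) 24 = -5 + 28 \cdot 24 = -5 + 672 = 667$)
$T^{2} = 667^{2} = 444889$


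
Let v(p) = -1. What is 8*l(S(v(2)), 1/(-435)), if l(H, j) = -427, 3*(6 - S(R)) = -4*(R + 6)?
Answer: -3416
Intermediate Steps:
S(R) = 14 + 4*R/3 (S(R) = 6 - (-4)*(R + 6)/3 = 6 - (-4)*(6 + R)/3 = 6 - (-24 - 4*R)/3 = 6 + (8 + 4*R/3) = 14 + 4*R/3)
8*l(S(v(2)), 1/(-435)) = 8*(-427) = -3416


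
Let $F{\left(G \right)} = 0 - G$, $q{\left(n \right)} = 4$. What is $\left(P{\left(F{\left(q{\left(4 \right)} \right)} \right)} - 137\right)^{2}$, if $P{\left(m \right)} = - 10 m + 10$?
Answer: $7569$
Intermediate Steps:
$F{\left(G \right)} = - G$
$P{\left(m \right)} = 10 - 10 m$
$\left(P{\left(F{\left(q{\left(4 \right)} \right)} \right)} - 137\right)^{2} = \left(\left(10 - 10 \left(\left(-1\right) 4\right)\right) - 137\right)^{2} = \left(\left(10 - -40\right) - 137\right)^{2} = \left(\left(10 + 40\right) - 137\right)^{2} = \left(50 - 137\right)^{2} = \left(-87\right)^{2} = 7569$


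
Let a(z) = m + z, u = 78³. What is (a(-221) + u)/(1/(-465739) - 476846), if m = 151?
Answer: -220984772198/222085779195 ≈ -0.99504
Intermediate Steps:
u = 474552
a(z) = 151 + z
(a(-221) + u)/(1/(-465739) - 476846) = ((151 - 221) + 474552)/(1/(-465739) - 476846) = (-70 + 474552)/(-1/465739 - 476846) = 474482/(-222085779195/465739) = 474482*(-465739/222085779195) = -220984772198/222085779195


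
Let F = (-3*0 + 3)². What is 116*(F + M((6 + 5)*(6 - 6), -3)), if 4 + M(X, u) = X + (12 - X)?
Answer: 1972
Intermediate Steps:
M(X, u) = 8 (M(X, u) = -4 + (X + (12 - X)) = -4 + 12 = 8)
F = 9 (F = (0 + 3)² = 3² = 9)
116*(F + M((6 + 5)*(6 - 6), -3)) = 116*(9 + 8) = 116*17 = 1972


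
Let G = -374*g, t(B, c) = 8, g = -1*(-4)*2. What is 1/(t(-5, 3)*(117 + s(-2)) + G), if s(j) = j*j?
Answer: -1/2024 ≈ -0.00049407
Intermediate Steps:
g = 8 (g = 4*2 = 8)
s(j) = j²
G = -2992 (G = -374*8 = -2992)
1/(t(-5, 3)*(117 + s(-2)) + G) = 1/(8*(117 + (-2)²) - 2992) = 1/(8*(117 + 4) - 2992) = 1/(8*121 - 2992) = 1/(968 - 2992) = 1/(-2024) = -1/2024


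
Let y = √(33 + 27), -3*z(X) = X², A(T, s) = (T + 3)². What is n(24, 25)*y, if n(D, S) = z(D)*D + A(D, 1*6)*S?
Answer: 27234*√15 ≈ 1.0548e+5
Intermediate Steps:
A(T, s) = (3 + T)²
z(X) = -X²/3
y = 2*√15 (y = √60 = 2*√15 ≈ 7.7460)
n(D, S) = -D³/3 + S*(3 + D)² (n(D, S) = (-D²/3)*D + (3 + D)²*S = -D³/3 + S*(3 + D)²)
n(24, 25)*y = (-⅓*24³ + 25*(3 + 24)²)*(2*√15) = (-⅓*13824 + 25*27²)*(2*√15) = (-4608 + 25*729)*(2*√15) = (-4608 + 18225)*(2*√15) = 13617*(2*√15) = 27234*√15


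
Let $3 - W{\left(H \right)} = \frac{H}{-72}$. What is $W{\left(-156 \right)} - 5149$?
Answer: $- \frac{30889}{6} \approx -5148.2$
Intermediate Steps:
$W{\left(H \right)} = 3 + \frac{H}{72}$ ($W{\left(H \right)} = 3 - \frac{H}{-72} = 3 - H \left(- \frac{1}{72}\right) = 3 - - \frac{H}{72} = 3 + \frac{H}{72}$)
$W{\left(-156 \right)} - 5149 = \left(3 + \frac{1}{72} \left(-156\right)\right) - 5149 = \left(3 - \frac{13}{6}\right) - 5149 = \frac{5}{6} - 5149 = - \frac{30889}{6}$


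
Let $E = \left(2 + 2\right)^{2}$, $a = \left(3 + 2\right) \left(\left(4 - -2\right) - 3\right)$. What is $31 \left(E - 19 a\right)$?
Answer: $-8339$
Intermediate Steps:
$a = 15$ ($a = 5 \left(\left(4 + 2\right) - 3\right) = 5 \left(6 - 3\right) = 5 \cdot 3 = 15$)
$E = 16$ ($E = 4^{2} = 16$)
$31 \left(E - 19 a\right) = 31 \left(16 - 285\right) = 31 \left(-269\right) = -8339$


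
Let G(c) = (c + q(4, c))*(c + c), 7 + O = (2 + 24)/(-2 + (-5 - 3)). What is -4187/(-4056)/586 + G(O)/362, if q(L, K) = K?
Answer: 10971314303/10755092400 ≈ 1.0201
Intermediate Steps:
O = -48/5 (O = -7 + (2 + 24)/(-2 + (-5 - 3)) = -7 + 26/(-2 - 8) = -7 + 26/(-10) = -7 + 26*(-⅒) = -7 - 13/5 = -48/5 ≈ -9.6000)
G(c) = 4*c² (G(c) = (c + c)*(c + c) = (2*c)*(2*c) = 4*c²)
-4187/(-4056)/586 + G(O)/362 = -4187/(-4056)/586 + (4*(-48/5)²)/362 = -4187*(-1/4056)*(1/586) + (4*(2304/25))*(1/362) = (4187/4056)*(1/586) + (9216/25)*(1/362) = 4187/2376816 + 4608/4525 = 10971314303/10755092400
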